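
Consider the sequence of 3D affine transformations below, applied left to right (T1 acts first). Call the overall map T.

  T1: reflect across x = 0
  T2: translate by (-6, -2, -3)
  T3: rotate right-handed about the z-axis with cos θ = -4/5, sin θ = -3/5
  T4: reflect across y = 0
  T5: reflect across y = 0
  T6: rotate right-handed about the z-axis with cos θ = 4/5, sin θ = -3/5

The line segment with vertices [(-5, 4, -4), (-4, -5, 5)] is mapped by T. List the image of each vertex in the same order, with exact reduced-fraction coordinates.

T1 reflect across x = 0: (-5, 4, -4) → (5, 4, -4); (-4, -5, 5) → (4, -5, 5)
T2 translate by (-6, -2, -3): (5, 4, -4) → (-1, 2, -7); (4, -5, 5) → (-2, -7, 2)
T3 rotate right-handed about the z-axis with cos θ = -4/5, sin θ = -3/5: (-1, 2, -7) → (2, -1, -7); (-2, -7, 2) → (-13/5, 34/5, 2)
T4 reflect across y = 0: (2, -1, -7) → (2, 1, -7); (-13/5, 34/5, 2) → (-13/5, -34/5, 2)
T5 reflect across y = 0: (2, 1, -7) → (2, -1, -7); (-13/5, -34/5, 2) → (-13/5, 34/5, 2)
T6 rotate right-handed about the z-axis with cos θ = 4/5, sin θ = -3/5: (2, -1, -7) → (1, -2, -7); (-13/5, 34/5, 2) → (2, 7, 2)

image vertices: (1, -2, -7), (2, 7, 2)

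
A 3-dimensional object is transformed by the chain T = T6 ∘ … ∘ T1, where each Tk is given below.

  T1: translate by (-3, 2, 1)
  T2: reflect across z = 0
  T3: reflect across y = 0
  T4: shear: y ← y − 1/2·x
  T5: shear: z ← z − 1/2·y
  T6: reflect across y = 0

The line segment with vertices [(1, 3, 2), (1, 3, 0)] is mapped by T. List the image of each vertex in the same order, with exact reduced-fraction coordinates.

image vertices: (-2, 4, -1), (-2, 4, 1)

T1 translate by (-3, 2, 1): (1, 3, 2) → (-2, 5, 3); (1, 3, 0) → (-2, 5, 1)
T2 reflect across z = 0: (-2, 5, 3) → (-2, 5, -3); (-2, 5, 1) → (-2, 5, -1)
T3 reflect across y = 0: (-2, 5, -3) → (-2, -5, -3); (-2, 5, -1) → (-2, -5, -1)
T4 shear: y ← y − 1/2·x: (-2, -5, -3) → (-2, -4, -3); (-2, -5, -1) → (-2, -4, -1)
T5 shear: z ← z − 1/2·y: (-2, -4, -3) → (-2, -4, -1); (-2, -4, -1) → (-2, -4, 1)
T6 reflect across y = 0: (-2, -4, -1) → (-2, 4, -1); (-2, -4, 1) → (-2, 4, 1)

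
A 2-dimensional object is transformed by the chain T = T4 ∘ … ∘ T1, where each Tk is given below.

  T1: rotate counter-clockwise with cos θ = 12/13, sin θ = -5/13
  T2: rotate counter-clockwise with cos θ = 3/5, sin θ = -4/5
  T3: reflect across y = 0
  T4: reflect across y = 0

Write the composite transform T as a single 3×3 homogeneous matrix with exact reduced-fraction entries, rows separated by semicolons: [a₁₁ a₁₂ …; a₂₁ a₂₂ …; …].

T = [16/65 63/65 0; -63/65 16/65 0; 0 0 1]

T1 = [12/13 5/13 0; -5/13 12/13 0; 0 0 1]
T2·T1 = [16/65 63/65 0; -63/65 16/65 0; 0 0 1]
T3·…·T1 = [16/65 63/65 0; 63/65 -16/65 0; 0 0 1]
T4·…·T1 = [16/65 63/65 0; -63/65 16/65 0; 0 0 1]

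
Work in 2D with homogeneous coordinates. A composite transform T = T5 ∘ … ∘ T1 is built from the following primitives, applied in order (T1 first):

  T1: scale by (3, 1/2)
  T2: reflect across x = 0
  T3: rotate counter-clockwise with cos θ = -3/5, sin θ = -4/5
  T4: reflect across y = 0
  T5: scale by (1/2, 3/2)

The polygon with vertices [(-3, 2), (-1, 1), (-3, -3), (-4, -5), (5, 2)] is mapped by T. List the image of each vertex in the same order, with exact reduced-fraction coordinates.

image vertices: (-23/10, 117/10), (-7/10, 81/20), (-33/10, 189/20), (-23/5, 243/20), (49/10, -171/10)

T1 scale by (3, 1/2): (-3, 2) → (-9, 1); (-1, 1) → (-3, 1/2); (-3, -3) → (-9, -3/2); (-4, -5) → (-12, -5/2); (5, 2) → (15, 1)
T2 reflect across x = 0: (-9, 1) → (9, 1); (-3, 1/2) → (3, 1/2); (-9, -3/2) → (9, -3/2); (-12, -5/2) → (12, -5/2); (15, 1) → (-15, 1)
T3 rotate counter-clockwise with cos θ = -3/5, sin θ = -4/5: (9, 1) → (-23/5, -39/5); (3, 1/2) → (-7/5, -27/10); (9, -3/2) → (-33/5, -63/10); (12, -5/2) → (-46/5, -81/10); (-15, 1) → (49/5, 57/5)
T4 reflect across y = 0: (-23/5, -39/5) → (-23/5, 39/5); (-7/5, -27/10) → (-7/5, 27/10); (-33/5, -63/10) → (-33/5, 63/10); (-46/5, -81/10) → (-46/5, 81/10); (49/5, 57/5) → (49/5, -57/5)
T5 scale by (1/2, 3/2): (-23/5, 39/5) → (-23/10, 117/10); (-7/5, 27/10) → (-7/10, 81/20); (-33/5, 63/10) → (-33/10, 189/20); (-46/5, 81/10) → (-23/5, 243/20); (49/5, -57/5) → (49/10, -171/10)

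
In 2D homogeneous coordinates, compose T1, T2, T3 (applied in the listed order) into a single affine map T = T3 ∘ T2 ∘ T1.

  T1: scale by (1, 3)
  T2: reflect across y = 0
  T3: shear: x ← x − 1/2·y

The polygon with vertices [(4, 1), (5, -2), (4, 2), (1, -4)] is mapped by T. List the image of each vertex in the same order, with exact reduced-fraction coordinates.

image vertices: (11/2, -3), (2, 6), (7, -6), (-5, 12)

T1 scale by (1, 3): (4, 1) → (4, 3); (5, -2) → (5, -6); (4, 2) → (4, 6); (1, -4) → (1, -12)
T2 reflect across y = 0: (4, 3) → (4, -3); (5, -6) → (5, 6); (4, 6) → (4, -6); (1, -12) → (1, 12)
T3 shear: x ← x − 1/2·y: (4, -3) → (11/2, -3); (5, 6) → (2, 6); (4, -6) → (7, -6); (1, 12) → (-5, 12)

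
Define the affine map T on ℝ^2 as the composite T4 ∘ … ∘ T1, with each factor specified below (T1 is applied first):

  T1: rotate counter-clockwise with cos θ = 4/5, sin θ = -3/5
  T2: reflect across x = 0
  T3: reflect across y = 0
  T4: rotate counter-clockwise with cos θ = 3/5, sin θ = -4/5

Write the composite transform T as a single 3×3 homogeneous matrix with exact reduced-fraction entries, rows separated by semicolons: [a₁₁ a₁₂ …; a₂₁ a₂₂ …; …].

T1 = [4/5 3/5 0; -3/5 4/5 0; 0 0 1]
T2·T1 = [-4/5 -3/5 0; -3/5 4/5 0; 0 0 1]
T3·…·T1 = [-4/5 -3/5 0; 3/5 -4/5 0; 0 0 1]
T4·…·T1 = [0 -1 0; 1 0 0; 0 0 1]

T = [0 -1 0; 1 0 0; 0 0 1]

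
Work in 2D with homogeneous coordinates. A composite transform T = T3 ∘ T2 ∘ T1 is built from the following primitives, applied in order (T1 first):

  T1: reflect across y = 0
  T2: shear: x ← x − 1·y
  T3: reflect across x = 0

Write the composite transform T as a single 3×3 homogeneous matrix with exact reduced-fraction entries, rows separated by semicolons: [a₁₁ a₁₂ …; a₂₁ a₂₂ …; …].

T1 = [1 0 0; 0 -1 0; 0 0 1]
T2·T1 = [1 1 0; 0 -1 0; 0 0 1]
T3·…·T1 = [-1 -1 0; 0 -1 0; 0 0 1]

T = [-1 -1 0; 0 -1 0; 0 0 1]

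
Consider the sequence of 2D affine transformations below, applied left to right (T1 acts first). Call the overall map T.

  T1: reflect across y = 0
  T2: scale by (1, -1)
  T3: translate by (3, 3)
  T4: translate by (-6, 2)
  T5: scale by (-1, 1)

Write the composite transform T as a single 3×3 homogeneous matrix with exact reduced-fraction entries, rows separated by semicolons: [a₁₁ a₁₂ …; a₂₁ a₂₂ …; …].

T = [-1 0 3; 0 1 5; 0 0 1]

T1 = [1 0 0; 0 -1 0; 0 0 1]
T2·T1 = [1 0 0; 0 1 0; 0 0 1]
T3·…·T1 = [1 0 3; 0 1 3; 0 0 1]
T4·…·T1 = [1 0 -3; 0 1 5; 0 0 1]
T5·…·T1 = [-1 0 3; 0 1 5; 0 0 1]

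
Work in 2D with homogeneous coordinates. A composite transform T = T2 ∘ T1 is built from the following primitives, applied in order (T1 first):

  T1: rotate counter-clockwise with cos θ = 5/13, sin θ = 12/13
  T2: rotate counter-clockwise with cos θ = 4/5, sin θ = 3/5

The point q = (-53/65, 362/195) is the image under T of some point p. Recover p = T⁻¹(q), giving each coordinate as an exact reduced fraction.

T1 = [5/13 -12/13 0; 12/13 5/13 0; 0 0 1]
T2·T1 = [-16/65 -63/65 0; 63/65 -16/65 0; 0 0 1]
det M = 1; M⁻¹ = [-16/65 63/65 0; -63/65 -16/65 0; 0 0 1]
M⁻¹ · (-53/65, 362/195)ᵀ = (2, 1/3)ᵀ

p = (2, 1/3)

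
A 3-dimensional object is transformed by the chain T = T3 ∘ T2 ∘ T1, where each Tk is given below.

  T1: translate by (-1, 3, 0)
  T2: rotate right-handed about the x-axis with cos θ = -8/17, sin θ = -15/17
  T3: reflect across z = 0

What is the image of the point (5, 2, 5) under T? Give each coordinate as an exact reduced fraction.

T(p) = (4, 35/17, 115/17)

T1 translate by (-1, 3, 0): (5, 2, 5) → (4, 5, 5)
T2 rotate right-handed about the x-axis with cos θ = -8/17, sin θ = -15/17: (4, 5, 5) → (4, 35/17, -115/17)
T3 reflect across z = 0: (4, 35/17, -115/17) → (4, 35/17, 115/17)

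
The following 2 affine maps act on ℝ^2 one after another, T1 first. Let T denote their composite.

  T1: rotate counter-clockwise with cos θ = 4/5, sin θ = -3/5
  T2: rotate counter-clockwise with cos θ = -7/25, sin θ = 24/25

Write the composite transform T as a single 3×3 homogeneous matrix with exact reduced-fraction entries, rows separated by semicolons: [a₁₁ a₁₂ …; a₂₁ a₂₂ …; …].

T1 = [4/5 3/5 0; -3/5 4/5 0; 0 0 1]
T2·T1 = [44/125 -117/125 0; 117/125 44/125 0; 0 0 1]

T = [44/125 -117/125 0; 117/125 44/125 0; 0 0 1]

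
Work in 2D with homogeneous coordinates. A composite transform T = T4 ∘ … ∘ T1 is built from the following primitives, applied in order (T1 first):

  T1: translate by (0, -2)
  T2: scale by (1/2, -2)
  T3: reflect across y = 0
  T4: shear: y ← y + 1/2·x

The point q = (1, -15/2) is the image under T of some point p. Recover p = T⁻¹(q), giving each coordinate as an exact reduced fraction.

T1 = [1 0 0; 0 1 -2; 0 0 1]
T2·T1 = [1/2 0 0; 0 -2 4; 0 0 1]
T3·…·T1 = [1/2 0 0; 0 2 -4; 0 0 1]
T4·…·T1 = [1/2 0 0; 1/4 2 -4; 0 0 1]
det M = 1; M⁻¹ = [2 0 0; -1/4 1/2 2; 0 0 1]
M⁻¹ · (1, -15/2)ᵀ = (2, -2)ᵀ

p = (2, -2)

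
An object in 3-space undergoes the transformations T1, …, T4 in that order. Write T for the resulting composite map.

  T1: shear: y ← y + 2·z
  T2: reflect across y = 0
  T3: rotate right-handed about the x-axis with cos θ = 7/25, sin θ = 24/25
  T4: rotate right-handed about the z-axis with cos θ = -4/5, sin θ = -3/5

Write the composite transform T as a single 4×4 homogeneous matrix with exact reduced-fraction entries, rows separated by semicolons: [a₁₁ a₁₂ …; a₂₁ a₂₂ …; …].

T = [-4/5 -21/125 -114/125 0; -3/5 28/125 152/125 0; 0 -24/25 -41/25 0; 0 0 0 1]

T1 = [1 0 0 0; 0 1 2 0; 0 0 1 0; 0 0 0 1]
T2·T1 = [1 0 0 0; 0 -1 -2 0; 0 0 1 0; 0 0 0 1]
T3·…·T1 = [1 0 0 0; 0 -7/25 -38/25 0; 0 -24/25 -41/25 0; 0 0 0 1]
T4·…·T1 = [-4/5 -21/125 -114/125 0; -3/5 28/125 152/125 0; 0 -24/25 -41/25 0; 0 0 0 1]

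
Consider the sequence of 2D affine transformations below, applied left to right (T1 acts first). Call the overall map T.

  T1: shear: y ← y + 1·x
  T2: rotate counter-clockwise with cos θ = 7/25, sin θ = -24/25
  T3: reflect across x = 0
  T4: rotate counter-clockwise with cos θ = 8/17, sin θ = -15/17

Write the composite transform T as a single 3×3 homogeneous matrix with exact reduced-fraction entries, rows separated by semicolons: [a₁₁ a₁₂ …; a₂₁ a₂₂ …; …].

T = [-503/425 -87/425 0; 329/425 416/425 0; 0 0 1]

T1 = [1 0 0; 1 1 0; 0 0 1]
T2·T1 = [31/25 24/25 0; -17/25 7/25 0; 0 0 1]
T3·…·T1 = [-31/25 -24/25 0; -17/25 7/25 0; 0 0 1]
T4·…·T1 = [-503/425 -87/425 0; 329/425 416/425 0; 0 0 1]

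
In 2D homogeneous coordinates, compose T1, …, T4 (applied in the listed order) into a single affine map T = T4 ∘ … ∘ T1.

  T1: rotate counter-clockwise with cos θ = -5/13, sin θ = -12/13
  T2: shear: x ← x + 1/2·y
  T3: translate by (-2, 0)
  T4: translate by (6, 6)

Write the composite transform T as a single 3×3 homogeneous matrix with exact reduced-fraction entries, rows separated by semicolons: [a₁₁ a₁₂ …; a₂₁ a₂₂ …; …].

T = [-11/13 19/26 4; -12/13 -5/13 6; 0 0 1]

T1 = [-5/13 12/13 0; -12/13 -5/13 0; 0 0 1]
T2·T1 = [-11/13 19/26 0; -12/13 -5/13 0; 0 0 1]
T3·…·T1 = [-11/13 19/26 -2; -12/13 -5/13 0; 0 0 1]
T4·…·T1 = [-11/13 19/26 4; -12/13 -5/13 6; 0 0 1]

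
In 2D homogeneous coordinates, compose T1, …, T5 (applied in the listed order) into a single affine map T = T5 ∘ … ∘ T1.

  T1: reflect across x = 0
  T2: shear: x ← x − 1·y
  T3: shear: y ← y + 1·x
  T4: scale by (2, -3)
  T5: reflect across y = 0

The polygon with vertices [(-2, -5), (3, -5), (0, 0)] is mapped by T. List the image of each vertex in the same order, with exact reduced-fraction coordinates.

T1 reflect across x = 0: (-2, -5) → (2, -5); (3, -5) → (-3, -5); (0, 0) → (0, 0)
T2 shear: x ← x − 1·y: (2, -5) → (7, -5); (-3, -5) → (2, -5); (0, 0) → (0, 0)
T3 shear: y ← y + 1·x: (7, -5) → (7, 2); (2, -5) → (2, -3); (0, 0) → (0, 0)
T4 scale by (2, -3): (7, 2) → (14, -6); (2, -3) → (4, 9); (0, 0) → (0, 0)
T5 reflect across y = 0: (14, -6) → (14, 6); (4, 9) → (4, -9); (0, 0) → (0, 0)

image vertices: (14, 6), (4, -9), (0, 0)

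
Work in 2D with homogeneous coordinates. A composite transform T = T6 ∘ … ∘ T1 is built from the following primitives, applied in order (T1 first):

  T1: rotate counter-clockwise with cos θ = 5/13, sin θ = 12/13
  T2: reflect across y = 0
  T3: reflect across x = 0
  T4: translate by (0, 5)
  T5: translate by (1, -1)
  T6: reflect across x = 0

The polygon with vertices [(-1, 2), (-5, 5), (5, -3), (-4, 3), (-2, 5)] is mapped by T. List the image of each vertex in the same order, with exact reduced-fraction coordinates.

T1 rotate counter-clockwise with cos θ = 5/13, sin θ = 12/13: (-1, 2) → (-29/13, -2/13); (-5, 5) → (-85/13, -35/13); (5, -3) → (61/13, 45/13); (-4, 3) → (-56/13, -33/13); (-2, 5) → (-70/13, 1/13)
T2 reflect across y = 0: (-29/13, -2/13) → (-29/13, 2/13); (-85/13, -35/13) → (-85/13, 35/13); (61/13, 45/13) → (61/13, -45/13); (-56/13, -33/13) → (-56/13, 33/13); (-70/13, 1/13) → (-70/13, -1/13)
T3 reflect across x = 0: (-29/13, 2/13) → (29/13, 2/13); (-85/13, 35/13) → (85/13, 35/13); (61/13, -45/13) → (-61/13, -45/13); (-56/13, 33/13) → (56/13, 33/13); (-70/13, -1/13) → (70/13, -1/13)
T4 translate by (0, 5): (29/13, 2/13) → (29/13, 67/13); (85/13, 35/13) → (85/13, 100/13); (-61/13, -45/13) → (-61/13, 20/13); (56/13, 33/13) → (56/13, 98/13); (70/13, -1/13) → (70/13, 64/13)
T5 translate by (1, -1): (29/13, 67/13) → (42/13, 54/13); (85/13, 100/13) → (98/13, 87/13); (-61/13, 20/13) → (-48/13, 7/13); (56/13, 98/13) → (69/13, 85/13); (70/13, 64/13) → (83/13, 51/13)
T6 reflect across x = 0: (42/13, 54/13) → (-42/13, 54/13); (98/13, 87/13) → (-98/13, 87/13); (-48/13, 7/13) → (48/13, 7/13); (69/13, 85/13) → (-69/13, 85/13); (83/13, 51/13) → (-83/13, 51/13)

image vertices: (-42/13, 54/13), (-98/13, 87/13), (48/13, 7/13), (-69/13, 85/13), (-83/13, 51/13)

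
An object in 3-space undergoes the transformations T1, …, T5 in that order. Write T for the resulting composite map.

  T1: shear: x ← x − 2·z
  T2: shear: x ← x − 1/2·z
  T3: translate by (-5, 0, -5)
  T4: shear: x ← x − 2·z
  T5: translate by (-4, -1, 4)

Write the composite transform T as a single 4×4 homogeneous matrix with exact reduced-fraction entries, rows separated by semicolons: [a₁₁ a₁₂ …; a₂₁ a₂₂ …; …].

T1 = [1 0 -2 0; 0 1 0 0; 0 0 1 0; 0 0 0 1]
T2·T1 = [1 0 -5/2 0; 0 1 0 0; 0 0 1 0; 0 0 0 1]
T3·…·T1 = [1 0 -5/2 -5; 0 1 0 0; 0 0 1 -5; 0 0 0 1]
T4·…·T1 = [1 0 -9/2 5; 0 1 0 0; 0 0 1 -5; 0 0 0 1]
T5·…·T1 = [1 0 -9/2 1; 0 1 0 -1; 0 0 1 -1; 0 0 0 1]

T = [1 0 -9/2 1; 0 1 0 -1; 0 0 1 -1; 0 0 0 1]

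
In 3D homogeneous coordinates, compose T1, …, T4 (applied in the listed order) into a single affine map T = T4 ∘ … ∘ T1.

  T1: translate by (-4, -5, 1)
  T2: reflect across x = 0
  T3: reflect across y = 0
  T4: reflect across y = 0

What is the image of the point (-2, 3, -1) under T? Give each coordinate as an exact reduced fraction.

T(p) = (6, -2, 0)

T1 translate by (-4, -5, 1): (-2, 3, -1) → (-6, -2, 0)
T2 reflect across x = 0: (-6, -2, 0) → (6, -2, 0)
T3 reflect across y = 0: (6, -2, 0) → (6, 2, 0)
T4 reflect across y = 0: (6, 2, 0) → (6, -2, 0)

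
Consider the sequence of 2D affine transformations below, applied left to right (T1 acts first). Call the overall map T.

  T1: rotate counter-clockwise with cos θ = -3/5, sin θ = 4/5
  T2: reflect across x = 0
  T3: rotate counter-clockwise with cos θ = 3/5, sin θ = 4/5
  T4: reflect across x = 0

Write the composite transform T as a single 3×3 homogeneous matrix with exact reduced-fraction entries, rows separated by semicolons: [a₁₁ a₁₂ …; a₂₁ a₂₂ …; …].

T1 = [-3/5 -4/5 0; 4/5 -3/5 0; 0 0 1]
T2·T1 = [3/5 4/5 0; 4/5 -3/5 0; 0 0 1]
T3·…·T1 = [-7/25 24/25 0; 24/25 7/25 0; 0 0 1]
T4·…·T1 = [7/25 -24/25 0; 24/25 7/25 0; 0 0 1]

T = [7/25 -24/25 0; 24/25 7/25 0; 0 0 1]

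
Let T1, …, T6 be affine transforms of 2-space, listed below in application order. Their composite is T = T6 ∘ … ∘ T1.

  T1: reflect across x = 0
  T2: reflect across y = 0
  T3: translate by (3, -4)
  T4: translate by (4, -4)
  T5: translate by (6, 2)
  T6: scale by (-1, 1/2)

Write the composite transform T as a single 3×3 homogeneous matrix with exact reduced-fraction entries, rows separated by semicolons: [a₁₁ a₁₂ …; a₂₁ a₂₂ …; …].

T = [1 0 -13; 0 -1/2 -3; 0 0 1]

T1 = [-1 0 0; 0 1 0; 0 0 1]
T2·T1 = [-1 0 0; 0 -1 0; 0 0 1]
T3·…·T1 = [-1 0 3; 0 -1 -4; 0 0 1]
T4·…·T1 = [-1 0 7; 0 -1 -8; 0 0 1]
T5·…·T1 = [-1 0 13; 0 -1 -6; 0 0 1]
T6·…·T1 = [1 0 -13; 0 -1/2 -3; 0 0 1]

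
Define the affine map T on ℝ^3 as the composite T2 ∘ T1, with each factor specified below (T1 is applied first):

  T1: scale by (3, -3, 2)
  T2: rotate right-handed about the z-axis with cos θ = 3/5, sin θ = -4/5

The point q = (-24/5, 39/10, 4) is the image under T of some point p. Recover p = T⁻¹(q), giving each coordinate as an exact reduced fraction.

p = (-2, 1/2, 2)

T1 = [3 0 0 0; 0 -3 0 0; 0 0 2 0; 0 0 0 1]
T2·T1 = [9/5 -12/5 0 0; -12/5 -9/5 0 0; 0 0 2 0; 0 0 0 1]
det M = -18; M⁻¹ = [1/5 -4/15 0 0; -4/15 -1/5 0 0; 0 0 1/2 0; 0 0 0 1]
M⁻¹ · (-24/5, 39/10, 4)ᵀ = (-2, 1/2, 2)ᵀ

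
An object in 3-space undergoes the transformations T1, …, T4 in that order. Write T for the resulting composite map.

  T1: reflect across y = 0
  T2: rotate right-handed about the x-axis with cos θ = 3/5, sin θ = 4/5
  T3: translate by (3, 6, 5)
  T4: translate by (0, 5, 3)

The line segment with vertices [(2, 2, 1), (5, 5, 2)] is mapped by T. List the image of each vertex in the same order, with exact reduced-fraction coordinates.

T1 reflect across y = 0: (2, 2, 1) → (2, -2, 1); (5, 5, 2) → (5, -5, 2)
T2 rotate right-handed about the x-axis with cos θ = 3/5, sin θ = 4/5: (2, -2, 1) → (2, -2, -1); (5, -5, 2) → (5, -23/5, -14/5)
T3 translate by (3, 6, 5): (2, -2, -1) → (5, 4, 4); (5, -23/5, -14/5) → (8, 7/5, 11/5)
T4 translate by (0, 5, 3): (5, 4, 4) → (5, 9, 7); (8, 7/5, 11/5) → (8, 32/5, 26/5)

image vertices: (5, 9, 7), (8, 32/5, 26/5)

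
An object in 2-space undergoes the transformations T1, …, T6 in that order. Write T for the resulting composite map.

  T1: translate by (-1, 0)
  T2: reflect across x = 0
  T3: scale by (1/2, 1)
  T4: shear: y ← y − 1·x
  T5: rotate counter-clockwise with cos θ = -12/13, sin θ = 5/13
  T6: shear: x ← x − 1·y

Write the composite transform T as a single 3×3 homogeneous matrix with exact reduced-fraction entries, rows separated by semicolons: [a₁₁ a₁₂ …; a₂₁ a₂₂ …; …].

T = [12/13 7/13 -12/13; -17/26 -12/13 17/26; 0 0 1]

T1 = [1 0 -1; 0 1 0; 0 0 1]
T2·T1 = [-1 0 1; 0 1 0; 0 0 1]
T3·…·T1 = [-1/2 0 1/2; 0 1 0; 0 0 1]
T4·…·T1 = [-1/2 0 1/2; 1/2 1 -1/2; 0 0 1]
T5·…·T1 = [7/26 -5/13 -7/26; -17/26 -12/13 17/26; 0 0 1]
T6·…·T1 = [12/13 7/13 -12/13; -17/26 -12/13 17/26; 0 0 1]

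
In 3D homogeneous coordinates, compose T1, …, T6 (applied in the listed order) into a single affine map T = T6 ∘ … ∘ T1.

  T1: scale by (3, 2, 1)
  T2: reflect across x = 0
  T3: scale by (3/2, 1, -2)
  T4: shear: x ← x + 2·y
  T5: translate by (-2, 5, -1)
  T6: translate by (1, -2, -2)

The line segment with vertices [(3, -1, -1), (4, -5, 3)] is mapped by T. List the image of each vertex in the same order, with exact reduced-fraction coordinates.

T1 scale by (3, 2, 1): (3, -1, -1) → (9, -2, -1); (4, -5, 3) → (12, -10, 3)
T2 reflect across x = 0: (9, -2, -1) → (-9, -2, -1); (12, -10, 3) → (-12, -10, 3)
T3 scale by (3/2, 1, -2): (-9, -2, -1) → (-27/2, -2, 2); (-12, -10, 3) → (-18, -10, -6)
T4 shear: x ← x + 2·y: (-27/2, -2, 2) → (-35/2, -2, 2); (-18, -10, -6) → (-38, -10, -6)
T5 translate by (-2, 5, -1): (-35/2, -2, 2) → (-39/2, 3, 1); (-38, -10, -6) → (-40, -5, -7)
T6 translate by (1, -2, -2): (-39/2, 3, 1) → (-37/2, 1, -1); (-40, -5, -7) → (-39, -7, -9)

image vertices: (-37/2, 1, -1), (-39, -7, -9)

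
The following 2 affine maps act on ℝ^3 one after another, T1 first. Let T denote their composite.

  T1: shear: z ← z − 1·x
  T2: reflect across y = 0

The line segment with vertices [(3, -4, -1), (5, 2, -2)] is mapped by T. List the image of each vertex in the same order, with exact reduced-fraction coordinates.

T1 shear: z ← z − 1·x: (3, -4, -1) → (3, -4, -4); (5, 2, -2) → (5, 2, -7)
T2 reflect across y = 0: (3, -4, -4) → (3, 4, -4); (5, 2, -7) → (5, -2, -7)

image vertices: (3, 4, -4), (5, -2, -7)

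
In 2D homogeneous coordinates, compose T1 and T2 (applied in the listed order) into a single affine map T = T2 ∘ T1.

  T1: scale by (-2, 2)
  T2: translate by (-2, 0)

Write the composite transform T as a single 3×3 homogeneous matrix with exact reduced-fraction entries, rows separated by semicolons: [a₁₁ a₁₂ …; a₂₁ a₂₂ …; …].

T1 = [-2 0 0; 0 2 0; 0 0 1]
T2·T1 = [-2 0 -2; 0 2 0; 0 0 1]

T = [-2 0 -2; 0 2 0; 0 0 1]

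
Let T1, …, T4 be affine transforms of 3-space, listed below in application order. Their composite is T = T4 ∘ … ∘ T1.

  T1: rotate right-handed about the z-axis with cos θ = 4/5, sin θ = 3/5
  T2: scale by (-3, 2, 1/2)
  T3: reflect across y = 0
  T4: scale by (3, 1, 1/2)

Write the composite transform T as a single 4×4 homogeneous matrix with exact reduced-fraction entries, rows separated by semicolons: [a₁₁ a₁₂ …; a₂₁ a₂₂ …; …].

T = [-36/5 27/5 0 0; -6/5 -8/5 0 0; 0 0 1/4 0; 0 0 0 1]

T1 = [4/5 -3/5 0 0; 3/5 4/5 0 0; 0 0 1 0; 0 0 0 1]
T2·T1 = [-12/5 9/5 0 0; 6/5 8/5 0 0; 0 0 1/2 0; 0 0 0 1]
T3·…·T1 = [-12/5 9/5 0 0; -6/5 -8/5 0 0; 0 0 1/2 0; 0 0 0 1]
T4·…·T1 = [-36/5 27/5 0 0; -6/5 -8/5 0 0; 0 0 1/4 0; 0 0 0 1]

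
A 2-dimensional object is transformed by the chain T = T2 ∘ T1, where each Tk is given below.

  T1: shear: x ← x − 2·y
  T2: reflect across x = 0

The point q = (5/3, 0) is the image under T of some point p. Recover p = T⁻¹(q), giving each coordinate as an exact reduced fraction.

p = (-5/3, 0)

T1 = [1 -2 0; 0 1 0; 0 0 1]
T2·T1 = [-1 2 0; 0 1 0; 0 0 1]
det M = -1; M⁻¹ = [-1 2 0; 0 1 0; 0 0 1]
M⁻¹ · (5/3, 0)ᵀ = (-5/3, 0)ᵀ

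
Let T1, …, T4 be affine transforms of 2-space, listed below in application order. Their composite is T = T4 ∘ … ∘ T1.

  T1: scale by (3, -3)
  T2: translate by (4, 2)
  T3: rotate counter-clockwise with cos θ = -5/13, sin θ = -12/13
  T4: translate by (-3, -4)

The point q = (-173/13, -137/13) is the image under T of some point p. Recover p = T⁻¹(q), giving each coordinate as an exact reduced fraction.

p = (2, 3)

T1 = [3 0 0; 0 -3 0; 0 0 1]
T2·T1 = [3 0 4; 0 -3 2; 0 0 1]
T3·…·T1 = [-15/13 -36/13 4/13; -36/13 15/13 -58/13; 0 0 1]
T4·…·T1 = [-15/13 -36/13 -35/13; -36/13 15/13 -110/13; 0 0 1]
det M = -9; M⁻¹ = [-5/39 -4/13 -115/39; -4/13 5/39 10/39; 0 0 1]
M⁻¹ · (-173/13, -137/13)ᵀ = (2, 3)ᵀ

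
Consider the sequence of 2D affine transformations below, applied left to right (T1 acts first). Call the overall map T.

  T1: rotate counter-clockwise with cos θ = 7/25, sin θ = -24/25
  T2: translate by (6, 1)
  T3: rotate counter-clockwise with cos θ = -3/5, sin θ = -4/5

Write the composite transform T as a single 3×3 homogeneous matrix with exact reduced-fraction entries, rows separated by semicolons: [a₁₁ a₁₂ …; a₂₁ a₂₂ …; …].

T1 = [7/25 24/25 0; -24/25 7/25 0; 0 0 1]
T2·T1 = [7/25 24/25 6; -24/25 7/25 1; 0 0 1]
T3·…·T1 = [-117/125 -44/125 -14/5; 44/125 -117/125 -27/5; 0 0 1]

T = [-117/125 -44/125 -14/5; 44/125 -117/125 -27/5; 0 0 1]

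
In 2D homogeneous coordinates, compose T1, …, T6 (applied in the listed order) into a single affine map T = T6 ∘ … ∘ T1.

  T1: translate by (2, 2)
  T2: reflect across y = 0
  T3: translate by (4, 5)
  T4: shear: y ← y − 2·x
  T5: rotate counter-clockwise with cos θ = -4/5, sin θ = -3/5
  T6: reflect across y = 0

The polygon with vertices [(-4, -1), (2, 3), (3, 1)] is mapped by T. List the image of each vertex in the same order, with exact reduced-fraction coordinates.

image vertices: (-8/5, 6/5), (-16, -8), (-84/5, -37/5)

T1 translate by (2, 2): (-4, -1) → (-2, 1); (2, 3) → (4, 5); (3, 1) → (5, 3)
T2 reflect across y = 0: (-2, 1) → (-2, -1); (4, 5) → (4, -5); (5, 3) → (5, -3)
T3 translate by (4, 5): (-2, -1) → (2, 4); (4, -5) → (8, 0); (5, -3) → (9, 2)
T4 shear: y ← y − 2·x: (2, 4) → (2, 0); (8, 0) → (8, -16); (9, 2) → (9, -16)
T5 rotate counter-clockwise with cos θ = -4/5, sin θ = -3/5: (2, 0) → (-8/5, -6/5); (8, -16) → (-16, 8); (9, -16) → (-84/5, 37/5)
T6 reflect across y = 0: (-8/5, -6/5) → (-8/5, 6/5); (-16, 8) → (-16, -8); (-84/5, 37/5) → (-84/5, -37/5)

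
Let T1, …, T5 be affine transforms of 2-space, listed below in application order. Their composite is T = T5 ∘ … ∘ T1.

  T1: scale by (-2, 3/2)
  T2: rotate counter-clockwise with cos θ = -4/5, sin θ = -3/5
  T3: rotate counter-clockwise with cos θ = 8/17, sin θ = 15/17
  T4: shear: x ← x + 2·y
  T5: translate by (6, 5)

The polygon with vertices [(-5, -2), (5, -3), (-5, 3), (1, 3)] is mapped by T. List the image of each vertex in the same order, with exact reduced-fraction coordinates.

T1 scale by (-2, 3/2): (-5, -2) → (10, -3); (5, -3) → (-10, -9/2); (-5, 3) → (10, 9/2); (1, 3) → (-2, 9/2)
T2 rotate counter-clockwise with cos θ = -4/5, sin θ = -3/5: (10, -3) → (-49/5, -18/5); (-10, -9/2) → (53/10, 48/5); (10, 9/2) → (-53/10, -48/5); (-2, 9/2) → (43/10, -12/5)
T3 rotate counter-clockwise with cos θ = 8/17, sin θ = 15/17: (-49/5, -18/5) → (-122/85, -879/85); (53/10, 48/5) → (-508/85, 1563/170); (-53/10, -48/5) → (508/85, -1563/170); (43/10, -12/5) → (352/85, 453/170)
T4 shear: x ← x + 2·y: (-122/85, -879/85) → (-376/17, -879/85); (-508/85, 1563/170) → (211/17, 1563/170); (508/85, -1563/170) → (-211/17, -1563/170); (352/85, 453/170) → (161/17, 453/170)
T5 translate by (6, 5): (-376/17, -879/85) → (-274/17, -454/85); (211/17, 1563/170) → (313/17, 2413/170); (-211/17, -1563/170) → (-109/17, -713/170); (161/17, 453/170) → (263/17, 1303/170)

image vertices: (-274/17, -454/85), (313/17, 2413/170), (-109/17, -713/170), (263/17, 1303/170)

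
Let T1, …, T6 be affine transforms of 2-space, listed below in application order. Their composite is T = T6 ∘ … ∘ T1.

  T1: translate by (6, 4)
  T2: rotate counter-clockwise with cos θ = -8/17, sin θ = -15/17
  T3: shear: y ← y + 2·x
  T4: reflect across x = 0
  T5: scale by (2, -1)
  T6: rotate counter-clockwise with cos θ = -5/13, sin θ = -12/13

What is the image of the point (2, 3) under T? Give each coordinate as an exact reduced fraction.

T1 translate by (6, 4): (2, 3) → (8, 7)
T2 rotate counter-clockwise with cos θ = -8/17, sin θ = -15/17: (8, 7) → (41/17, -176/17)
T3 shear: y ← y + 2·x: (41/17, -176/17) → (41/17, -94/17)
T4 reflect across x = 0: (41/17, -94/17) → (-41/17, -94/17)
T5 scale by (2, -1): (-41/17, -94/17) → (-82/17, 94/17)
T6 rotate counter-clockwise with cos θ = -5/13, sin θ = -12/13: (-82/17, 94/17) → (1538/221, 514/221)

T(p) = (1538/221, 514/221)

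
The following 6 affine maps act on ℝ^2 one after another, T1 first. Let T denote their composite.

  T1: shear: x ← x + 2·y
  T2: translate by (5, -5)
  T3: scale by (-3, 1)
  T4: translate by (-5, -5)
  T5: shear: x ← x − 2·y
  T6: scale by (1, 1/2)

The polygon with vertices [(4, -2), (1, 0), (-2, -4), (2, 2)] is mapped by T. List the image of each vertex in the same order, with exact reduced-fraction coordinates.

image vertices: (4, -6), (-3, -5), (38, -7), (-22, -4)

T1 shear: x ← x + 2·y: (4, -2) → (0, -2); (1, 0) → (1, 0); (-2, -4) → (-10, -4); (2, 2) → (6, 2)
T2 translate by (5, -5): (0, -2) → (5, -7); (1, 0) → (6, -5); (-10, -4) → (-5, -9); (6, 2) → (11, -3)
T3 scale by (-3, 1): (5, -7) → (-15, -7); (6, -5) → (-18, -5); (-5, -9) → (15, -9); (11, -3) → (-33, -3)
T4 translate by (-5, -5): (-15, -7) → (-20, -12); (-18, -5) → (-23, -10); (15, -9) → (10, -14); (-33, -3) → (-38, -8)
T5 shear: x ← x − 2·y: (-20, -12) → (4, -12); (-23, -10) → (-3, -10); (10, -14) → (38, -14); (-38, -8) → (-22, -8)
T6 scale by (1, 1/2): (4, -12) → (4, -6); (-3, -10) → (-3, -5); (38, -14) → (38, -7); (-22, -8) → (-22, -4)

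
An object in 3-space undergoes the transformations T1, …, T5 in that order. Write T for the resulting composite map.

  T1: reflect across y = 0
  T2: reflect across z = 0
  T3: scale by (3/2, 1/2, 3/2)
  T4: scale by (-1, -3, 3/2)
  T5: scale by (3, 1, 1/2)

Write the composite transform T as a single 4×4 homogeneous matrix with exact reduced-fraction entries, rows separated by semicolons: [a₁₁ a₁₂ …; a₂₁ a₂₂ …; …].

T1 = [1 0 0 0; 0 -1 0 0; 0 0 1 0; 0 0 0 1]
T2·T1 = [1 0 0 0; 0 -1 0 0; 0 0 -1 0; 0 0 0 1]
T3·…·T1 = [3/2 0 0 0; 0 -1/2 0 0; 0 0 -3/2 0; 0 0 0 1]
T4·…·T1 = [-3/2 0 0 0; 0 3/2 0 0; 0 0 -9/4 0; 0 0 0 1]
T5·…·T1 = [-9/2 0 0 0; 0 3/2 0 0; 0 0 -9/8 0; 0 0 0 1]

T = [-9/2 0 0 0; 0 3/2 0 0; 0 0 -9/8 0; 0 0 0 1]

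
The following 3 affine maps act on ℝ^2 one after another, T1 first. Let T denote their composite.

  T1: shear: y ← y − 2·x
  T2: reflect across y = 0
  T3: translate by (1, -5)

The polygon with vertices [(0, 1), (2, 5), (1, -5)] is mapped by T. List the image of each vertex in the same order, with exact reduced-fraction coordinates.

T1 shear: y ← y − 2·x: (0, 1) → (0, 1); (2, 5) → (2, 1); (1, -5) → (1, -7)
T2 reflect across y = 0: (0, 1) → (0, -1); (2, 1) → (2, -1); (1, -7) → (1, 7)
T3 translate by (1, -5): (0, -1) → (1, -6); (2, -1) → (3, -6); (1, 7) → (2, 2)

image vertices: (1, -6), (3, -6), (2, 2)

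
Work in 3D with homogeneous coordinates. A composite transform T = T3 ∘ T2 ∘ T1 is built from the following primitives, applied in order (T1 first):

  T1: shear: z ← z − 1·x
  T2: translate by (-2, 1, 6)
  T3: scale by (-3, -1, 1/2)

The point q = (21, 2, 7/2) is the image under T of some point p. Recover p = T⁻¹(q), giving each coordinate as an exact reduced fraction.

p = (-5, -3, -4)

T1 = [1 0 0 0; 0 1 0 0; -1 0 1 0; 0 0 0 1]
T2·T1 = [1 0 0 -2; 0 1 0 1; -1 0 1 6; 0 0 0 1]
T3·…·T1 = [-3 0 0 6; 0 -1 0 -1; -1/2 0 1/2 3; 0 0 0 1]
det M = 3/2; M⁻¹ = [-1/3 0 0 2; 0 -1 0 -1; -1/3 0 2 -4; 0 0 0 1]
M⁻¹ · (21, 2, 7/2)ᵀ = (-5, -3, -4)ᵀ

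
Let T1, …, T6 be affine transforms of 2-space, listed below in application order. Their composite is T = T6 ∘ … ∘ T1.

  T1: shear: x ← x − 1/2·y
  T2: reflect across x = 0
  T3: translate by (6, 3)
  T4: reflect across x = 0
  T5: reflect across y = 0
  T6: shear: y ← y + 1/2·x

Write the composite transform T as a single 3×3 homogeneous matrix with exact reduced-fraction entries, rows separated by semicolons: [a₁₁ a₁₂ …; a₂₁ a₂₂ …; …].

T1 = [1 -1/2 0; 0 1 0; 0 0 1]
T2·T1 = [-1 1/2 0; 0 1 0; 0 0 1]
T3·…·T1 = [-1 1/2 6; 0 1 3; 0 0 1]
T4·…·T1 = [1 -1/2 -6; 0 1 3; 0 0 1]
T5·…·T1 = [1 -1/2 -6; 0 -1 -3; 0 0 1]
T6·…·T1 = [1 -1/2 -6; 1/2 -5/4 -6; 0 0 1]

T = [1 -1/2 -6; 1/2 -5/4 -6; 0 0 1]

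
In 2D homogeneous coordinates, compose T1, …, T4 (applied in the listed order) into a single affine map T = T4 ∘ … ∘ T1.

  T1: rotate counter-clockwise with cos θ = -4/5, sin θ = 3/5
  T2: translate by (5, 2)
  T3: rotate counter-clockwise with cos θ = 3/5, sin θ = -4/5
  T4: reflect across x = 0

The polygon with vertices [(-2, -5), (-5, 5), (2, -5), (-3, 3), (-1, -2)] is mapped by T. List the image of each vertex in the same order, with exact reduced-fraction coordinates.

image vertices: (-48/5, -24/5), (2/5, -39/5), (-48/5, -4/5), (-8/5, -29/5), (-33/5, -19/5)

T1 rotate counter-clockwise with cos θ = -4/5, sin θ = 3/5: (-2, -5) → (23/5, 14/5); (-5, 5) → (1, -7); (2, -5) → (7/5, 26/5); (-3, 3) → (3/5, -21/5); (-1, -2) → (2, 1)
T2 translate by (5, 2): (23/5, 14/5) → (48/5, 24/5); (1, -7) → (6, -5); (7/5, 26/5) → (32/5, 36/5); (3/5, -21/5) → (28/5, -11/5); (2, 1) → (7, 3)
T3 rotate counter-clockwise with cos θ = 3/5, sin θ = -4/5: (48/5, 24/5) → (48/5, -24/5); (6, -5) → (-2/5, -39/5); (32/5, 36/5) → (48/5, -4/5); (28/5, -11/5) → (8/5, -29/5); (7, 3) → (33/5, -19/5)
T4 reflect across x = 0: (48/5, -24/5) → (-48/5, -24/5); (-2/5, -39/5) → (2/5, -39/5); (48/5, -4/5) → (-48/5, -4/5); (8/5, -29/5) → (-8/5, -29/5); (33/5, -19/5) → (-33/5, -19/5)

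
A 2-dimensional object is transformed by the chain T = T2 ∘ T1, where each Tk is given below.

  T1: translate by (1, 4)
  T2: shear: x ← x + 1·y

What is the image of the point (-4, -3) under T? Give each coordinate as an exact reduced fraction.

T1 translate by (1, 4): (-4, -3) → (-3, 1)
T2 shear: x ← x + 1·y: (-3, 1) → (-2, 1)

T(p) = (-2, 1)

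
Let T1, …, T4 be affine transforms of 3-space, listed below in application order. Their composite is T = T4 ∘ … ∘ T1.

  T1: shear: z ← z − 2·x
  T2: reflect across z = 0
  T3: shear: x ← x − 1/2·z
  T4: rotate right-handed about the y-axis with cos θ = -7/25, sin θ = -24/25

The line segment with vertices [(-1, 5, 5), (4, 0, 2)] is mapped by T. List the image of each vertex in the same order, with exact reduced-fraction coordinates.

T1 shear: z ← z − 2·x: (-1, 5, 5) → (-1, 5, 7); (4, 0, 2) → (4, 0, -6)
T2 reflect across z = 0: (-1, 5, 7) → (-1, 5, -7); (4, 0, -6) → (4, 0, 6)
T3 shear: x ← x − 1/2·z: (-1, 5, -7) → (5/2, 5, -7); (4, 0, 6) → (1, 0, 6)
T4 rotate right-handed about the y-axis with cos θ = -7/25, sin θ = -24/25: (5/2, 5, -7) → (301/50, 5, 109/25); (1, 0, 6) → (-151/25, 0, -18/25)

image vertices: (301/50, 5, 109/25), (-151/25, 0, -18/25)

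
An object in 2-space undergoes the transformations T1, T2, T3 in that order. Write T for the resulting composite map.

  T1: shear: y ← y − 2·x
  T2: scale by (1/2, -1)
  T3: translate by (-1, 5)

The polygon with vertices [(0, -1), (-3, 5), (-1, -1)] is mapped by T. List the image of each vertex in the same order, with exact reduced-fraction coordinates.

T1 shear: y ← y − 2·x: (0, -1) → (0, -1); (-3, 5) → (-3, 11); (-1, -1) → (-1, 1)
T2 scale by (1/2, -1): (0, -1) → (0, 1); (-3, 11) → (-3/2, -11); (-1, 1) → (-1/2, -1)
T3 translate by (-1, 5): (0, 1) → (-1, 6); (-3/2, -11) → (-5/2, -6); (-1/2, -1) → (-3/2, 4)

image vertices: (-1, 6), (-5/2, -6), (-3/2, 4)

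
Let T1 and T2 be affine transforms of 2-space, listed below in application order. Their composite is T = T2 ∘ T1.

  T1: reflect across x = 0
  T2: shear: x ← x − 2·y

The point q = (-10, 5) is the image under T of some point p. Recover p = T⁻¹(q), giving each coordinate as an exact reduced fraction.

T1 = [-1 0 0; 0 1 0; 0 0 1]
T2·T1 = [-1 -2 0; 0 1 0; 0 0 1]
det M = -1; M⁻¹ = [-1 -2 0; 0 1 0; 0 0 1]
M⁻¹ · (-10, 5)ᵀ = (0, 5)ᵀ

p = (0, 5)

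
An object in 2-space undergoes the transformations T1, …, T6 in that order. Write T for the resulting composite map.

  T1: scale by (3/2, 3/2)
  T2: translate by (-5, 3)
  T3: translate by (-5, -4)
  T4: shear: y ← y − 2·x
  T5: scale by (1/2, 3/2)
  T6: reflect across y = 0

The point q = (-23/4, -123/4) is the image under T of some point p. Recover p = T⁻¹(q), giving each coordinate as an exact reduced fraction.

p = (-1, -1)

T1 = [3/2 0 0; 0 3/2 0; 0 0 1]
T2·T1 = [3/2 0 -5; 0 3/2 3; 0 0 1]
T3·…·T1 = [3/2 0 -10; 0 3/2 -1; 0 0 1]
T4·…·T1 = [3/2 0 -10; -3 3/2 19; 0 0 1]
T5·…·T1 = [3/4 0 -5; -9/2 9/4 57/2; 0 0 1]
T6·…·T1 = [3/4 0 -5; 9/2 -9/4 -57/2; 0 0 1]
det M = -27/16; M⁻¹ = [4/3 0 20/3; 8/3 -4/9 2/3; 0 0 1]
M⁻¹ · (-23/4, -123/4)ᵀ = (-1, -1)ᵀ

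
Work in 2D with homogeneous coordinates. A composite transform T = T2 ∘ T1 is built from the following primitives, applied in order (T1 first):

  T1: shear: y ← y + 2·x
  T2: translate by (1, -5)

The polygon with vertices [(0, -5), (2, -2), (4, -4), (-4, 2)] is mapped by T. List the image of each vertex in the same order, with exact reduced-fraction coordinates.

T1 shear: y ← y + 2·x: (0, -5) → (0, -5); (2, -2) → (2, 2); (4, -4) → (4, 4); (-4, 2) → (-4, -6)
T2 translate by (1, -5): (0, -5) → (1, -10); (2, 2) → (3, -3); (4, 4) → (5, -1); (-4, -6) → (-3, -11)

image vertices: (1, -10), (3, -3), (5, -1), (-3, -11)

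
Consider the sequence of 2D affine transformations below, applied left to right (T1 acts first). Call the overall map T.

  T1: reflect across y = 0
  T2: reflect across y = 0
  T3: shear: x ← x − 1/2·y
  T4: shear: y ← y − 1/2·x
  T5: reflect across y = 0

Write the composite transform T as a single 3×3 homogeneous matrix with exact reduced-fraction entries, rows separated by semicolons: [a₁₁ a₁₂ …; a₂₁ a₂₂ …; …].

T = [1 -1/2 0; 1/2 -5/4 0; 0 0 1]

T1 = [1 0 0; 0 -1 0; 0 0 1]
T2·T1 = [1 0 0; 0 1 0; 0 0 1]
T3·…·T1 = [1 -1/2 0; 0 1 0; 0 0 1]
T4·…·T1 = [1 -1/2 0; -1/2 5/4 0; 0 0 1]
T5·…·T1 = [1 -1/2 0; 1/2 -5/4 0; 0 0 1]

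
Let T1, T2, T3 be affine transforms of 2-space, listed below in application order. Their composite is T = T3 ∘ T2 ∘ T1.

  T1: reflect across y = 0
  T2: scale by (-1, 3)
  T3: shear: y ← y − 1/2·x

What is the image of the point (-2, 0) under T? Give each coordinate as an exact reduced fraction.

T1 reflect across y = 0: (-2, 0) → (-2, 0)
T2 scale by (-1, 3): (-2, 0) → (2, 0)
T3 shear: y ← y − 1/2·x: (2, 0) → (2, -1)

T(p) = (2, -1)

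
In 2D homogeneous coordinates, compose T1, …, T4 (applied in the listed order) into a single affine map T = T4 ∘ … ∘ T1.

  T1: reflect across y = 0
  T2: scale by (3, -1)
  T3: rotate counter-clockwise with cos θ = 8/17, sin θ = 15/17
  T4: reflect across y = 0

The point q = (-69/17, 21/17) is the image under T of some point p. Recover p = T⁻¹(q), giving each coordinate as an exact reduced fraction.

p = (-1, 3)

T1 = [1 0 0; 0 -1 0; 0 0 1]
T2·T1 = [3 0 0; 0 1 0; 0 0 1]
T3·…·T1 = [24/17 -15/17 0; 45/17 8/17 0; 0 0 1]
T4·…·T1 = [24/17 -15/17 0; -45/17 -8/17 0; 0 0 1]
det M = -3; M⁻¹ = [8/51 -5/17 0; -15/17 -8/17 0; 0 0 1]
M⁻¹ · (-69/17, 21/17)ᵀ = (-1, 3)ᵀ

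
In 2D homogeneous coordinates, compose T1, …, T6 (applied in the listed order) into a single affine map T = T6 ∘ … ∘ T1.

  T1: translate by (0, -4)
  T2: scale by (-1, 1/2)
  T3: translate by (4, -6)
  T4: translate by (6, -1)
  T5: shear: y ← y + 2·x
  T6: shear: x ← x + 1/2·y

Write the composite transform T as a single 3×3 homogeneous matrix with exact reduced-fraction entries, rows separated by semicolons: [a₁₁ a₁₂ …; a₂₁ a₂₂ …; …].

T1 = [1 0 0; 0 1 -4; 0 0 1]
T2·T1 = [-1 0 0; 0 1/2 -2; 0 0 1]
T3·…·T1 = [-1 0 4; 0 1/2 -8; 0 0 1]
T4·…·T1 = [-1 0 10; 0 1/2 -9; 0 0 1]
T5·…·T1 = [-1 0 10; -2 1/2 11; 0 0 1]
T6·…·T1 = [-2 1/4 31/2; -2 1/2 11; 0 0 1]

T = [-2 1/4 31/2; -2 1/2 11; 0 0 1]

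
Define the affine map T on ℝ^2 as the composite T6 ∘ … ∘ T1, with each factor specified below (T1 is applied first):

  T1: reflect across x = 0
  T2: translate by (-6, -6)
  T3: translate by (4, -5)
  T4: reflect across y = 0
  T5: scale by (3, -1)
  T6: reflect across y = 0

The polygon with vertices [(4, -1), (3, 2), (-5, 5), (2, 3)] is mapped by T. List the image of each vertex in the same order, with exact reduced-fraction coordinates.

T1 reflect across x = 0: (4, -1) → (-4, -1); (3, 2) → (-3, 2); (-5, 5) → (5, 5); (2, 3) → (-2, 3)
T2 translate by (-6, -6): (-4, -1) → (-10, -7); (-3, 2) → (-9, -4); (5, 5) → (-1, -1); (-2, 3) → (-8, -3)
T3 translate by (4, -5): (-10, -7) → (-6, -12); (-9, -4) → (-5, -9); (-1, -1) → (3, -6); (-8, -3) → (-4, -8)
T4 reflect across y = 0: (-6, -12) → (-6, 12); (-5, -9) → (-5, 9); (3, -6) → (3, 6); (-4, -8) → (-4, 8)
T5 scale by (3, -1): (-6, 12) → (-18, -12); (-5, 9) → (-15, -9); (3, 6) → (9, -6); (-4, 8) → (-12, -8)
T6 reflect across y = 0: (-18, -12) → (-18, 12); (-15, -9) → (-15, 9); (9, -6) → (9, 6); (-12, -8) → (-12, 8)

image vertices: (-18, 12), (-15, 9), (9, 6), (-12, 8)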